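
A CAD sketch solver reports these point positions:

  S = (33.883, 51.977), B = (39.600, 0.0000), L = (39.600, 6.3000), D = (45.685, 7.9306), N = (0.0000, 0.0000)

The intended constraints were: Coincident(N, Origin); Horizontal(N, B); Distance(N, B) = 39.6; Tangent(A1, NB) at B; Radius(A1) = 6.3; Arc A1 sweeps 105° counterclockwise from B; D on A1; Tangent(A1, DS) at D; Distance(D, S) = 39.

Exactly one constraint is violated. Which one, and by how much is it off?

Distance(D, S) = 39 — off by 6.60.

N = (0.00, 0.00) ✓; N.y = 0.00, B.y = 0.00 ✓; |NB| = 39.60 ✓; ∠(LB, BN) = 90.00° ✓; |LB| = 6.300 ✓; bearing(L→D) − bearing(L→B) = 105.0° ✓; |LD| = 6.300 ✓; ∠(LD, DS) = 90.00° ✓; |DS| = 45.60 ✗.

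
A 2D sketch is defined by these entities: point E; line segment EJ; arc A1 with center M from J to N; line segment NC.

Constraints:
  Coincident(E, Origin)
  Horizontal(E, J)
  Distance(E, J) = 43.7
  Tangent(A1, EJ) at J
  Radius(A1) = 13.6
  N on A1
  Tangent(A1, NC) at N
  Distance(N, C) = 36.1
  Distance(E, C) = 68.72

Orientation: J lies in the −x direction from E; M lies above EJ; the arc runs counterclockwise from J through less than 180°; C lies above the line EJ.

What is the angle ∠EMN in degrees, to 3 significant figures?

39.5°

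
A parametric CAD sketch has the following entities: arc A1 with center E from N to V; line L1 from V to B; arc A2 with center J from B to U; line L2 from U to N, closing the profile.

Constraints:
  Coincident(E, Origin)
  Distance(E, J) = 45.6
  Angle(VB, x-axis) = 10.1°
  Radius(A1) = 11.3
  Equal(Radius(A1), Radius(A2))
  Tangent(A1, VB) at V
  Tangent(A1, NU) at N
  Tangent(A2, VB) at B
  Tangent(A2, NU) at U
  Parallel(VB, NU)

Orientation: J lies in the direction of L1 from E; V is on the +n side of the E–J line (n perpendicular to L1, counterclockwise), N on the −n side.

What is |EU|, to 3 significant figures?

47.0

The slot axis is L1's direction at 10.1°, so u = (cos 10.1°, sin 10.1°) = (0.985, 0.175) and n = (−sin 10.1°, cos 10.1°) = (-0.175, 0.985). E is at the origin and J lies 45.6 along u from E, so J = 45.6·u = (44.9, 8.00). Tangency of A1 to both parallel lines with radius 11.3 puts V and N at E ± 11.3·n: V = (-1.98, 11.1), N = (1.98, -11.1). Equal radii place B and U the same way about J: B = J + 11.3·n = (42.9, 19.1), U = J − 11.3·n = (46.9, -3.13). Then |EU| = |U − E| = 47.0.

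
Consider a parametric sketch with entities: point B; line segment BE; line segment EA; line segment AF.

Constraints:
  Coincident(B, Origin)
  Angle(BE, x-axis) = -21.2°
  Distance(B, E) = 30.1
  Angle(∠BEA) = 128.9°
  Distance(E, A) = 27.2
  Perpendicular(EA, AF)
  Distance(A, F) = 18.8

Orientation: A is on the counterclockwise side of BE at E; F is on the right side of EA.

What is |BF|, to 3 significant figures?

62.5

B is at the origin; BE runs at -21.2° with length 30.1, so E = 30.1·(cos -21.2°, sin -21.2°) = (28.1, -10.9). ∠BEA = 128.9°, so EA runs at -21.2° + (180° − 128.9°) = 29.9° from the x-axis; with |EA| = 27.2, A = E + 27.2·(cos 29.9°, sin 29.9°) = (51.6, 2.67). EA ⟂ AF; with |AF| = 18.8 on the right of EA, F = A + 18.8·(0.498, -0.867) = (61.0, -13.6). Then |BF| = |F − B| = 62.5.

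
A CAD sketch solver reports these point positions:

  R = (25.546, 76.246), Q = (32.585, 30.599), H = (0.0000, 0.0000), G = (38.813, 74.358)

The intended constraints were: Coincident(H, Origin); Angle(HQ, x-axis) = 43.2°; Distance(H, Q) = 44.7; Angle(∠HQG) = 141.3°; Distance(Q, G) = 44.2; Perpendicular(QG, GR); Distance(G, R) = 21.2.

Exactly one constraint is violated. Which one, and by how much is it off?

Distance(G, R) = 21.2 — off by 7.80.

H = (0.00, 0.00) ✓; HQ at 43.20° ✓; |HQ| = 44.70 ✓; ∠HQG = 141.3° ✓; |QG| = 44.20 ✓; ∠(QG, GR) = 90.00° ✓; |GR| = 13.40 ✗.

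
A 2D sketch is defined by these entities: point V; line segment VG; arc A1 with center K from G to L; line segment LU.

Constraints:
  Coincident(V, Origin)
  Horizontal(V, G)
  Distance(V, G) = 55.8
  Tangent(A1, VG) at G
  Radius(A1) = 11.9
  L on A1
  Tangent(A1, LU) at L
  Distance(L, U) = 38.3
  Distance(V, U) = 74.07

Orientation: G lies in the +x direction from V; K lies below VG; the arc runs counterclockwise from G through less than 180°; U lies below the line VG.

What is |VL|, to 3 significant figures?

46.6

V is at the origin; V and G share the same y with |VG| = 55.8 and G on the +x side, so G = (55.8, 0.00). The tangent condition forces KG to be normal to VG, so K = G + (0, -11.9) = (55.8, -11.9). Since KL ⟂ LU (tangency), |KU| = √(11.9² + 38.3²) = 40.1 regardless of where L sits on A1. So U lies on both circle(V, 74.07) and circle(K, 40.1); the below-VG intersection is U = (52.8, -51.9). L is the foot of the tangent from U: L = (44.2, -14.6).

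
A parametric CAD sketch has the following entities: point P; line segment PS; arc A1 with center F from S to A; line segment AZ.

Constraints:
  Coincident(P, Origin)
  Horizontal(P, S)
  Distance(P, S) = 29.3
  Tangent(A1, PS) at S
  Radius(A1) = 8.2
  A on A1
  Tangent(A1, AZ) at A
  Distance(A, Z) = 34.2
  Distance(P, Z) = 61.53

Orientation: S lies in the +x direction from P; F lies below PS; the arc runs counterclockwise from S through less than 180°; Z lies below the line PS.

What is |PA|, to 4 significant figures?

27.66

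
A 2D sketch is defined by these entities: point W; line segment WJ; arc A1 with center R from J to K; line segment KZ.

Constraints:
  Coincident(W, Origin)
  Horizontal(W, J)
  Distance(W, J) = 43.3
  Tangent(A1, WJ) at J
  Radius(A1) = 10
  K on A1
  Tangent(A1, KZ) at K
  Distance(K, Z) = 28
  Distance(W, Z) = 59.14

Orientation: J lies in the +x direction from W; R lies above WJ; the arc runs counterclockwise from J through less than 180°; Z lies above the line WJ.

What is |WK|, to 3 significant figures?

54.4

Checks: |RK| = 10.00 ✓; ∠(RK, KZ) = 90.00° ✓; |KZ| = 28.00 ✓; |WZ| = 59.14 ✓.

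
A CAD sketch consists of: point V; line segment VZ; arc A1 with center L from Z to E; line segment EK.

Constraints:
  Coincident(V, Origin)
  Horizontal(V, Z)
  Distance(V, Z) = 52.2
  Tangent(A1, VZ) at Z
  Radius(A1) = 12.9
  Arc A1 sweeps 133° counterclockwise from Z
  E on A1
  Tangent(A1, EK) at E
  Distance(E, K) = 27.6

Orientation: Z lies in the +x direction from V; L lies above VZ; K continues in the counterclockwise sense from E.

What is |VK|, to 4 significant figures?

59.89

V is at the origin; V and Z share the same y with |VZ| = 52.2 and Z on the +x side, so Z = (52.20, 0.000). Since A1 is tangent to VZ there, LZ ⟂ VZ, so L = Z + (0, 12.9) = (52.20, 12.90). On A1, Z sits at bearing -90° from L; a 133° counterclockwise sweep puts E at bearing 43°, so E = L + 12.9·(cos 43°, sin 43°) = (61.63, 21.70). Tangency of A1 to EK means the radius LE is perpendicular to EK, so EK runs along (−sin 43°, cos 43°); with |EK| = 27.6, K = (42.81, 41.88). Then |VK| = |K − V| = 59.89.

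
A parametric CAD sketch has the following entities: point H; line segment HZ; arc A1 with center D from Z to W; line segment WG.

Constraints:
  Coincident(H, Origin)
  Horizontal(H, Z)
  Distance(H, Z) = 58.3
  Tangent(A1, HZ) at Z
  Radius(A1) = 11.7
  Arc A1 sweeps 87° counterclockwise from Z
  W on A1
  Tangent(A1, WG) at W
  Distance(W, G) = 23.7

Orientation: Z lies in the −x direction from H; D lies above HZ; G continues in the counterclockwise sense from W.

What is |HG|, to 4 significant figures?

57.16

H is at the origin; H and Z share the same y with |HZ| = 58.3 and Z on the −x side, so Z = (-58.30, 0.000). Since A1 is tangent to HZ there, DZ ⟂ HZ, so D = Z + (0, 11.7) = (-58.30, 11.70). On A1, Z sits at bearing -90° from D; an 87° counterclockwise sweep puts W at bearing -3°, so W = D + 11.7·(cos -3°, sin -3°) = (-46.62, 11.09). The tangent condition forces DW to be normal to WG, so WG runs along (−sin -3°, cos -3°); with |WG| = 23.7, G = (-45.38, 34.76). Then |HG| = |G − H| = 57.16.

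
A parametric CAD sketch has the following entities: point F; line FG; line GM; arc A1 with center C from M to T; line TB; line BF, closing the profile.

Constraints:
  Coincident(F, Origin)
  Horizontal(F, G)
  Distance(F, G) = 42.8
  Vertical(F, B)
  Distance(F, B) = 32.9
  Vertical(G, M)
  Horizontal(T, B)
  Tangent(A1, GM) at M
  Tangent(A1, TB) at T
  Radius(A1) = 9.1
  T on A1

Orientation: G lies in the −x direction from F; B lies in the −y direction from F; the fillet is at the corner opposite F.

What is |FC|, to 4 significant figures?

41.26

F is at the origin; FG is horizontal with |FG| = 42.8 and G on the −x side, so G = (-42.80, 0.000). FB is vertical with |FB| = 32.9 and B on the −y side, so B = (0.000, -32.90). The virtual corner opposite F is at (-42.80, -32.90). Since A1 is tangent to GM there, CM ⟂ GM and since A1 is tangent to TB there, CT ⟂ TB, with radius 9.1, so the center C sits 9.1 in from both sides at C = (-33.70, -23.80). Then |FC| = |C − F| = 41.26.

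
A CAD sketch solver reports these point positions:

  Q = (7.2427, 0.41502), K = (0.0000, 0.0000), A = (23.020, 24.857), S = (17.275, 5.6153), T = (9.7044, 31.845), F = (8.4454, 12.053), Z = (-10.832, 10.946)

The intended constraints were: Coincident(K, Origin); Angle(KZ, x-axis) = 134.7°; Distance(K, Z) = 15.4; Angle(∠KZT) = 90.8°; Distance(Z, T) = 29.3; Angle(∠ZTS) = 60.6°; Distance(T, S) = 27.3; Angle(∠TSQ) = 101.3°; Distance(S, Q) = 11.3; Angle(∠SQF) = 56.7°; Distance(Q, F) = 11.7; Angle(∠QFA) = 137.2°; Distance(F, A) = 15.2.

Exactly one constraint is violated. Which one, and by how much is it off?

Distance(F, A) = 15.2 — off by 4.20.

K = (0.00, 0.00) ✓; KZ at 134.7° ✓; |KZ| = 15.40 ✓; ∠KZT = 90.80° ✓; |ZT| = 29.30 ✓; ∠ZTS = 60.60° ✓; |TS| = 27.30 ✓; ∠TSQ = 101.3° ✓; |SQ| = 11.30 ✓; ∠SQF = 56.70° ✓; |QF| = 11.70 ✓; ∠QFA = 137.2° ✓; |FA| = 19.40 ✗.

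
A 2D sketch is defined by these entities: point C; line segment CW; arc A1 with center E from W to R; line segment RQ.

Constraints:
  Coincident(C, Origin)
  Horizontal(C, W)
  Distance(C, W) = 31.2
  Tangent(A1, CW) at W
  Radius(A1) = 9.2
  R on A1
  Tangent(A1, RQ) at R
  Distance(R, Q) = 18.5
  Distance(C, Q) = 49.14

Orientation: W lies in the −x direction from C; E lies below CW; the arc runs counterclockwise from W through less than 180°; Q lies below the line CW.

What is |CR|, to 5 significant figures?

41.401

C is at the origin; CW is horizontal with |CW| = 31.2 and W on the −x side, so W = (-31.200, 0.0000). Since A1 is tangent to CW there, EW ⟂ CW, so E = W + (0, -9.2) = (-31.200, -9.2000). Since ER ⟂ RQ (tangency), |EQ| = √(9.2² + 18.5²) = 20.661 regardless of where R sits on A1. So Q lies on both circle(C, 49.14) and circle(E, 20.661); the below-CW intersection is Q = (-40.688, -27.554). R is the foot of the tangent from Q: R = (-40.399, -9.0562).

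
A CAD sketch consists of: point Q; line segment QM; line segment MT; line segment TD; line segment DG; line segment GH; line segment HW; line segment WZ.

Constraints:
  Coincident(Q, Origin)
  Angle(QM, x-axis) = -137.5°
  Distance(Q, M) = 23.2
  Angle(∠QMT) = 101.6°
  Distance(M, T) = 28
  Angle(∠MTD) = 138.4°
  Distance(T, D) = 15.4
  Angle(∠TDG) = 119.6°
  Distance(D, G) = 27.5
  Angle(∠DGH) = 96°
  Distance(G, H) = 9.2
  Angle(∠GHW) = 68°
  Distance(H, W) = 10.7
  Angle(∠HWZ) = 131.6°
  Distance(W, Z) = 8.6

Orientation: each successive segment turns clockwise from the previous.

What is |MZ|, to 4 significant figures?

45.34

Q is at the origin; QM runs at -137.5° with length 23.2, so M = (-17.10, -15.67). ∠QMT = 101.6° gives MT at 144.1° from the x-axis; with |MT| = 28.0, T = (-39.79, 0.7447). ∠MTD = 138.4° gives TD at 102.5° from the x-axis; with |TD| = 15.4, D = (-43.12, 15.78). ∠TDG = 119.6° gives DG at 42.10° from the x-axis; with |DG| = 27.5, G = (-22.71, 34.22). ∠DGH = 96.0° gives GH at -41.90° from the x-axis; with |GH| = 9.2, H = (-15.87, 28.07). ∠GHW = 68.0° gives HW at -153.9° from the x-axis; with |HW| = 10.7, W = (-25.48, 23.37). ∠HWZ = 131.6° gives WZ at 157.7° from the x-axis; with |WZ| = 8.6, Z = (-33.43, 26.63). Then |MZ| = |Z − M| = 45.34.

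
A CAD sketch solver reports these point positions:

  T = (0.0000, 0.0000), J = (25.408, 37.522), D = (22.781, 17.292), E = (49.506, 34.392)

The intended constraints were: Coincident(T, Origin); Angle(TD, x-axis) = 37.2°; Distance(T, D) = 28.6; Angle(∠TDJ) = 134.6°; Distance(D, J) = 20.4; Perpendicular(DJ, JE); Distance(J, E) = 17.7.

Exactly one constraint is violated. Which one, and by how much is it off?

Distance(J, E) = 17.7 — off by 6.60.

T = (0.00, 0.00) ✓; TD at 37.20° ✓; |TD| = 28.60 ✓; ∠TDJ = 134.6° ✓; |DJ| = 20.40 ✓; ∠(DJ, JE) = 90.00° ✓; |JE| = 24.30 ✗.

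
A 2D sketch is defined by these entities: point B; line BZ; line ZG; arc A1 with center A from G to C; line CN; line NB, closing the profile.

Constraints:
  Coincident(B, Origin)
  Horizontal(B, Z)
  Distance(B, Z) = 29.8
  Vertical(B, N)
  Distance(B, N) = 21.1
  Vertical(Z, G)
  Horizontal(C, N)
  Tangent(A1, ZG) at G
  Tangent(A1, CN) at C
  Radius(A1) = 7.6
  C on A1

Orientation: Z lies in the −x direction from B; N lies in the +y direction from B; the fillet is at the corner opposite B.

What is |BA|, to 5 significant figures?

25.982

B is at the origin; BZ is horizontal with |BZ| = 29.8 and Z on the −x side, so Z = (-29.800, 0.0000). BN is vertical with |BN| = 21.1 and N on the +y side, so N = (0.0000, 21.100). The virtual corner opposite B is at (-29.800, 21.100). A1 meets ZG tangentially, so AG is at right angles to ZG and the tangent condition forces AC to be normal to CN, with radius 7.6, so the center A sits 7.6 in from both sides at A = (-22.200, 13.500). Then |BA| = |A − B| = 25.982.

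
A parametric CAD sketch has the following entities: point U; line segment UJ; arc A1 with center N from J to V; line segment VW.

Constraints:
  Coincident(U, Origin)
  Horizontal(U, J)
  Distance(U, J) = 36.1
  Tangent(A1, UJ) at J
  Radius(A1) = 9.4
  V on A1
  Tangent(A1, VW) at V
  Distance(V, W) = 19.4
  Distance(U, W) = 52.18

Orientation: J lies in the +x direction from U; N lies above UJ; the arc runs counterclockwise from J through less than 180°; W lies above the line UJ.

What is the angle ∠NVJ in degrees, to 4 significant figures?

41.08°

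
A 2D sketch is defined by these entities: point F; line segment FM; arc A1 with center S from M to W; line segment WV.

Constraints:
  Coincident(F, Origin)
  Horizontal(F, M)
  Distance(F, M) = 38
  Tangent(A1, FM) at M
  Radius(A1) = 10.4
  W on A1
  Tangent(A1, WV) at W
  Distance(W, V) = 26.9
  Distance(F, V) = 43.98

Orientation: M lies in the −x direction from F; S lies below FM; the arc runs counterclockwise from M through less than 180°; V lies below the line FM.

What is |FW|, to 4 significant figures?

48.49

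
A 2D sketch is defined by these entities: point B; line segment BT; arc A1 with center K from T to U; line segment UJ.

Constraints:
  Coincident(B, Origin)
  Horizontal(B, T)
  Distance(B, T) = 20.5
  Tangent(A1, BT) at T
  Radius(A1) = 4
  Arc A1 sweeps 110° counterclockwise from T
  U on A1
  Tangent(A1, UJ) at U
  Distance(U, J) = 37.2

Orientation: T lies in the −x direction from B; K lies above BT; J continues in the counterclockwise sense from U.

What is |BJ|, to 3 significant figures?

49.9

On A1, T sits at bearing -90° from K; a 110° counterclockwise sweep puts U at bearing 20°, so U = K + 4.0·(cos 20°, sin 20°) = (-16.7, 5.37). The tangent condition forces KU to be normal to UJ, so UJ runs along (−sin 20°, cos 20°); with |UJ| = 37.2, J = (-29.5, 40.3). Then |BJ| = |J − B| = 49.9.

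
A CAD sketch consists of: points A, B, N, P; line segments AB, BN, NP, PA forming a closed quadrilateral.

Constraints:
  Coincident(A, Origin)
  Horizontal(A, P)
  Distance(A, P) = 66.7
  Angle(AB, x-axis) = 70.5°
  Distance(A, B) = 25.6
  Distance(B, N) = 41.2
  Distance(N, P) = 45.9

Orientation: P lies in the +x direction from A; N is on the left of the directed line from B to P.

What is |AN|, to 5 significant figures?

61.729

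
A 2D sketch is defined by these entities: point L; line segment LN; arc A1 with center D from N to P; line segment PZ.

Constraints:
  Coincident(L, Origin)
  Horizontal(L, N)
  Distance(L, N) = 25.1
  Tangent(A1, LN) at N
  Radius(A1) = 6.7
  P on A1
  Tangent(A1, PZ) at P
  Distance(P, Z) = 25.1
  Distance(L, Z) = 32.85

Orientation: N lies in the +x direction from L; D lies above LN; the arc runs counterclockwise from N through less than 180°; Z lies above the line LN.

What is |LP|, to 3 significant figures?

32.1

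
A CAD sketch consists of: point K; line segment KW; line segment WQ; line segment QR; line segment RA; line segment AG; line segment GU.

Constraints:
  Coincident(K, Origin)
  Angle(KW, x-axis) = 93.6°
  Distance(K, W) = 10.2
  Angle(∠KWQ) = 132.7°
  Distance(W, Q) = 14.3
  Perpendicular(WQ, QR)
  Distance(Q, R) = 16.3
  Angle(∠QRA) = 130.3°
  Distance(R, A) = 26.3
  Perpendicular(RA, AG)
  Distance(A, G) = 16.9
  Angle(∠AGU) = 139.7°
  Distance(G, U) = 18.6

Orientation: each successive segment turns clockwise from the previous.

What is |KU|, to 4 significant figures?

11.30

K is at the origin; KW runs at 93.6° with length 10.2, so W = (-0.6405, 10.18). ∠KWQ = 132.7° gives WQ at 46.30° from the x-axis; with |WQ| = 14.3, Q = (9.239, 20.52). WQ ⟂ QR, so QR runs at -43.70°; with |QR| = 16.3, R = (21.02, 9.257). ∠QRA = 130.3° gives RA at -93.40° from the x-axis; with |RA| = 26.3, A = (19.46, -17.00). RA ⟂ AG, so AG runs at 176.6°; with |AG| = 16.9, G = (2.594, -15.99). ∠AGU = 139.7° gives GU at 136.3° from the x-axis; with |GU| = 18.6, U = (-10.85, -3.144). Then |KU| = |U − K| = 11.30.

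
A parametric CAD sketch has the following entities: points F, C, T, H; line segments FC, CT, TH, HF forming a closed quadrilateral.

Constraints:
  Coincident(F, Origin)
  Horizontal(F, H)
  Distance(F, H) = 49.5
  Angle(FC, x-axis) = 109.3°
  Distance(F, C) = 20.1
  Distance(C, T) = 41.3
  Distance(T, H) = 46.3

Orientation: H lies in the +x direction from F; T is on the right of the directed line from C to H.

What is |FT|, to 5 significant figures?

21.205

F is at the origin; FH is horizontal with |FH| = 49.5 and H in +x, so H = (49.5, 0). FC runs at 109.3° with |FC| = 20.1, so C = (-6.6433, 18.970). T is determined by |CT| = 41.3 and |TH| = 46.3 together: it lies at the intersection of circle(C, 41.3) and circle(H, 46.3). With |CH| = 59.262, the foot of the radical line on CH is 25.935 from C and the perpendicular offset is √(41.3² − 25.935²) = 32.141. Taking the right-of-CH solution: T = (7.6386, -19.782).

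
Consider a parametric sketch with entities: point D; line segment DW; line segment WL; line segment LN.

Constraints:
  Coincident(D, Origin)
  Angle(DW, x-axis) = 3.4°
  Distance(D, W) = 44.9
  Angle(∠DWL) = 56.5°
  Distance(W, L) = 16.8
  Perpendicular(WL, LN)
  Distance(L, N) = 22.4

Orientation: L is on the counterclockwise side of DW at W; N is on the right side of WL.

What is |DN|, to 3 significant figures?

60.4

D is at the origin; DW runs at 3.4° with length 44.9, so W = 44.9·(cos 3.4°, sin 3.4°) = (44.8, 2.66). ∠DWL = 56.5°, so WL runs at 3.4° + (180° − 56.5°) = 127° from the x-axis; with |WL| = 16.8, L = W + 16.8·(cos 127°, sin 127°) = (34.7, 16.1). The perpendicularity gives LN at right angles to WL; with |LN| = 22.4 on the right of WL, N = L + 22.4·(0.800, 0.600) = (52.6, 29.5). Then |DN| = |N − D| = 60.4.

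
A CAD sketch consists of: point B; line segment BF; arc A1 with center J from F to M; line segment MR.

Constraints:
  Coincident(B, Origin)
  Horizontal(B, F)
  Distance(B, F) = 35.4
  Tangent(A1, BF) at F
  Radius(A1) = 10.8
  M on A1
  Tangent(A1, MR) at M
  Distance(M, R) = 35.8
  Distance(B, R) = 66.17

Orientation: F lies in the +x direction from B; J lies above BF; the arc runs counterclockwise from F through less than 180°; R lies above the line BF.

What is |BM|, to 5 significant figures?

47.363

Checks: |JF| = 10.80 ✓; |JM| = 10.80 ✓; ∠(JM, MR) = 90.00° ✓; |MR| = 35.80 ✓; |BR| = 66.17 ✓.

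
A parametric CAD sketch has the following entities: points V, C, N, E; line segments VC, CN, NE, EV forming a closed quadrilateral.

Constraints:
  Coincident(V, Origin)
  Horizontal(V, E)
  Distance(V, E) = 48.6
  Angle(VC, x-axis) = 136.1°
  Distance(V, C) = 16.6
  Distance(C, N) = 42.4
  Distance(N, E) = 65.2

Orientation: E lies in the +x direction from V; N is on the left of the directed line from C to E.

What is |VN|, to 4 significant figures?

50.13

Checks: |CN| = 42.40 ✓; |NE| = 65.20 ✓.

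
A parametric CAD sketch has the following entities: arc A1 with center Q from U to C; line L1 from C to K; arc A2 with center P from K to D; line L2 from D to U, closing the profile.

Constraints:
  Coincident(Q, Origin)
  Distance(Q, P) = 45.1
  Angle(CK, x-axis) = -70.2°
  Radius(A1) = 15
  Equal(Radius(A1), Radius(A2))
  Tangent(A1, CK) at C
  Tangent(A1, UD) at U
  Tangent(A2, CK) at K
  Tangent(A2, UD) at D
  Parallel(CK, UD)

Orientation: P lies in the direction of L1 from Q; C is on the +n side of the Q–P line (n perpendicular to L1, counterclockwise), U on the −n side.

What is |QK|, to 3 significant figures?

47.5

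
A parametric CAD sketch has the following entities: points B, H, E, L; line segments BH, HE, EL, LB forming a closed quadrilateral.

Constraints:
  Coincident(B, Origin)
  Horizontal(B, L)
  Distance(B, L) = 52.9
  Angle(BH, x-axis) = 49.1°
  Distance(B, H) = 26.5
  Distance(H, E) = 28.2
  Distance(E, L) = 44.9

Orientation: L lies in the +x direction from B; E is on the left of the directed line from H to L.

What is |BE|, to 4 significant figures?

54.70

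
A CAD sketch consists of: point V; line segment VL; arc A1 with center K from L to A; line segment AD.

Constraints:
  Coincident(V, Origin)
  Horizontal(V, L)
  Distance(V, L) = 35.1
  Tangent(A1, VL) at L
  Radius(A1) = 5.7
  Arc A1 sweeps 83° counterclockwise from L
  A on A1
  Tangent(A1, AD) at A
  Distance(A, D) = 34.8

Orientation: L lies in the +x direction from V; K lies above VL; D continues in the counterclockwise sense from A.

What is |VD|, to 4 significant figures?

59.91

V is at the origin; V and L share the same y with |VL| = 35.1 and L on the +x side, so L = (35.10, 0.000). Tangency of A1 to VL means the radius KL is perpendicular to VL, so K = L + (0, 5.7) = (35.10, 5.700). On A1, L sits at bearing -90° from K; an 83° counterclockwise sweep puts A at bearing -7°, so A = K + 5.7·(cos -7°, sin -7°) = (40.76, 5.005). The tangent condition forces KA to be normal to AD, so AD runs along (−sin -7°, cos -7°); with |AD| = 34.8, D = (45.00, 39.55). Then |VD| = |D − V| = 59.91.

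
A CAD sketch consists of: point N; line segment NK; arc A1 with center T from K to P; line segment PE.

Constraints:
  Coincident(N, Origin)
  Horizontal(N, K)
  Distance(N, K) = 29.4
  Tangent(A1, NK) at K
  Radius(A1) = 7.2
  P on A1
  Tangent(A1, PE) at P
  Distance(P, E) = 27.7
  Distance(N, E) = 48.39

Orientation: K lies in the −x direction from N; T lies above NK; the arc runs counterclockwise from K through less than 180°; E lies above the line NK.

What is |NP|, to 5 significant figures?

24.723

Checks: |TP| = 7.200 ✓; ∠(TP, PE) = 90.00° ✓; |PE| = 27.70 ✓; |NE| = 48.39 ✓.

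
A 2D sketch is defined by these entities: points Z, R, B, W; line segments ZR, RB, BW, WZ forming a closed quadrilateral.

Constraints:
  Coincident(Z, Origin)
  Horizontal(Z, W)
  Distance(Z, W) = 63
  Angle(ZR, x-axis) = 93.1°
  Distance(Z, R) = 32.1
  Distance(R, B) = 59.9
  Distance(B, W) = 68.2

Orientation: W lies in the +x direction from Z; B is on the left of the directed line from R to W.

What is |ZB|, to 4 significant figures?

81.54

Checks: |RB| = 59.90 ✓; |BW| = 68.20 ✓.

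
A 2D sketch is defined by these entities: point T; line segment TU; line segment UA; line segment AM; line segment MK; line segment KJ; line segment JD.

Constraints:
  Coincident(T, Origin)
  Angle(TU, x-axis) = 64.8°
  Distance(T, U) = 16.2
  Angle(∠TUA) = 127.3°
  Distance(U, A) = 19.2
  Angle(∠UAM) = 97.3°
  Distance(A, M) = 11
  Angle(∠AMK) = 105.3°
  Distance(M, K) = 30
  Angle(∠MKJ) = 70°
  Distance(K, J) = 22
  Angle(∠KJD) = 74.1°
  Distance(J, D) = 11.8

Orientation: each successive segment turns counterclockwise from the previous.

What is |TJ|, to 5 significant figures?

12.543

T is at the origin; TU runs at 64.8° with length 16.2, so U = (6.8976, 14.658). ∠TUA = 127.3° gives UA at 117.50° from the x-axis; with |UA| = 19.2, A = (-1.9679, 31.689). ∠UAM = 97.3° gives AM at -159.80° from the x-axis; with |AM| = 11.0, M = (-12.291, 27.891). ∠AMK = 105.3° gives MK at -85.100° from the x-axis; with |MK| = 30.0, K = (-9.7289, -1.9998). ∠MKJ = 70.0° gives KJ at 24.900° from the x-axis; with |KJ| = 22.0, J = (10.226, 7.2630). Then |TJ| = |J − T| = 12.543.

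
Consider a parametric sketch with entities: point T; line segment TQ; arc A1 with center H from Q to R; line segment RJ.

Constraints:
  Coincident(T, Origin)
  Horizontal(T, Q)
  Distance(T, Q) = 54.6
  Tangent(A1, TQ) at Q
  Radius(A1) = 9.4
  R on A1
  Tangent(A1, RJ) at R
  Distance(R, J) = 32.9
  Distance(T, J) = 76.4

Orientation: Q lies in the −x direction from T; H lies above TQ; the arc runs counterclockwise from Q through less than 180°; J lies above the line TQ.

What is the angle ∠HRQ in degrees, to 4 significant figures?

29.46°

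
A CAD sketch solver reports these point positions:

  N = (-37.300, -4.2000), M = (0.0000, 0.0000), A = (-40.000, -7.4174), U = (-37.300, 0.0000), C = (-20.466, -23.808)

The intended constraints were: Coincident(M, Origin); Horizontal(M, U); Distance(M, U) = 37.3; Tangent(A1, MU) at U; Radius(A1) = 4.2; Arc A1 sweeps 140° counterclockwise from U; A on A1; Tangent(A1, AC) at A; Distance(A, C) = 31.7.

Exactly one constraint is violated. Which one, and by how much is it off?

Distance(A, C) = 31.7 — off by 6.20.

M = (0.00, 0.00) ✓; M.y = 0.00, U.y = 0.00 ✓; |MU| = 37.30 ✓; ∠(NU, UM) = 90.00° ✓; |NU| = 4.200 ✓; bearing(N→A) − bearing(N→U) = 140.0° ✓; |NA| = 4.200 ✓; ∠(NA, AC) = 90.00° ✓; |AC| = 25.50 ✗.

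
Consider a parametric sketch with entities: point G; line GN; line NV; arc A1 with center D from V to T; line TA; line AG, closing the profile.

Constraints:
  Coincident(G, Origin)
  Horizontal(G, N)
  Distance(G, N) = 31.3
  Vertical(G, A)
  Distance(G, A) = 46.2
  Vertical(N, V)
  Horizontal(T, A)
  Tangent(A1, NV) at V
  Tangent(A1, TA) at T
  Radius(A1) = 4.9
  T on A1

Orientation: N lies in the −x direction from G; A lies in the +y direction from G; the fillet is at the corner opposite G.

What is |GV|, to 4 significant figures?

51.82

G is at the origin; GN is horizontal with |GN| = 31.3 and N on the −x side, so N = (-31.30, 0.000). GA is vertical with |GA| = 46.2 and A on the +y side, so A = (0.000, 46.20). The virtual corner opposite G is at (-31.30, 46.20). A1 meets NV tangentially, so DV is at right angles to NV and A1 meets TA tangentially, so DT is at right angles to TA, with radius 4.9, so the center D sits 4.9 in from both sides at D = (-26.40, 41.30). That places the tangent points at V = (-31.30, 41.30) on NV and T = (-26.40, 46.20) on TA. Then |GV| = |V − G| = 51.82.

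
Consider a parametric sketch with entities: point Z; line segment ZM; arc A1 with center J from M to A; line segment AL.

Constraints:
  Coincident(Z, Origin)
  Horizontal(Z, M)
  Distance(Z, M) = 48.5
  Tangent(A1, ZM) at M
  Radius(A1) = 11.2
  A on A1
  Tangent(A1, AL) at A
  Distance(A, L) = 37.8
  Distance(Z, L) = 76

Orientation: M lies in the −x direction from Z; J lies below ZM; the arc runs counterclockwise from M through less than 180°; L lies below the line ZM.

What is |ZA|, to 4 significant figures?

60.84

Z is at the origin; Z and M share the same y with |ZM| = 48.5 and M on the −x side, so M = (-48.50, 0.000). A1 meets ZM tangentially, so JM is at right angles to ZM, so J = M + (0, -11.2) = (-48.50, -11.20). Since JA ⟂ AL (tangency), |JL| = √(11.2² + 37.8²) = 39.42 regardless of where A sits on A1. So L lies on both circle(Z, 76.0) and circle(J, 39.42); the below-ZM intersection is L = (-57.62, -49.55). A is the foot of the tangent from L: A = (-59.68, -11.81).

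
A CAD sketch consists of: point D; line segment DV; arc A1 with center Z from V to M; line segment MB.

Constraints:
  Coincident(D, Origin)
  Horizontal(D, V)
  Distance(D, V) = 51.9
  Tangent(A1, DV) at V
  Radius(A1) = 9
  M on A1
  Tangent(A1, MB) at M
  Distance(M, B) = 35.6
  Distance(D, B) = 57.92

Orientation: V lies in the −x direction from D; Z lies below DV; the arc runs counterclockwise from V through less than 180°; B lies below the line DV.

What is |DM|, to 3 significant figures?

60.9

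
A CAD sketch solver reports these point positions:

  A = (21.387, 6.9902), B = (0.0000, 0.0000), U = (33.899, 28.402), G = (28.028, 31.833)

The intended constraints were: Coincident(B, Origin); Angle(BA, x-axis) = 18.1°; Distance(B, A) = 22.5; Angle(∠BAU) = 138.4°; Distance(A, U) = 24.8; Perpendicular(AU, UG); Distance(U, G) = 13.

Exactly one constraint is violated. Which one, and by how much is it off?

Distance(U, G) = 13 — off by 6.20.

B = (0.00, 0.00) ✓; BA at 18.10° ✓; |BA| = 22.50 ✓; ∠BAU = 138.4° ✓; |AU| = 24.80 ✓; ∠(AU, UG) = 90.00° ✓; |UG| = 6.800 ✗.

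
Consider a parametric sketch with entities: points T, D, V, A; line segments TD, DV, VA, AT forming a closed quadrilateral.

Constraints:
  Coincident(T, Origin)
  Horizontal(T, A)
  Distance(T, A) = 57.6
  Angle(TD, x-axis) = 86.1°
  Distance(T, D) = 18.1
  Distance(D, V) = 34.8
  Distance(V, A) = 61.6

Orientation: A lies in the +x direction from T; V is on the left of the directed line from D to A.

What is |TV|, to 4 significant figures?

51.61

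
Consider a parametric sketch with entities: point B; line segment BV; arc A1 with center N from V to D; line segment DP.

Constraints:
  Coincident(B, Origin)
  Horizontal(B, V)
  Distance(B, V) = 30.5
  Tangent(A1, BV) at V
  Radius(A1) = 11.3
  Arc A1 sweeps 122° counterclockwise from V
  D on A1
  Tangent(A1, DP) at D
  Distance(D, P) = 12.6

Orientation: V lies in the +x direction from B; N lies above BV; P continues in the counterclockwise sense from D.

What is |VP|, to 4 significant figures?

28.12

On A1, V sits at bearing -90° from N; a 122° counterclockwise sweep puts D at bearing 32°, so D = N + 11.3·(cos 32°, sin 32°) = (40.08, 17.29). Tangency of A1 to DP means the radius ND is perpendicular to DP, so DP runs along (−sin 32°, cos 32°); with |DP| = 12.6, P = (33.41, 27.97). Then |VP| = |P − V| = 28.12.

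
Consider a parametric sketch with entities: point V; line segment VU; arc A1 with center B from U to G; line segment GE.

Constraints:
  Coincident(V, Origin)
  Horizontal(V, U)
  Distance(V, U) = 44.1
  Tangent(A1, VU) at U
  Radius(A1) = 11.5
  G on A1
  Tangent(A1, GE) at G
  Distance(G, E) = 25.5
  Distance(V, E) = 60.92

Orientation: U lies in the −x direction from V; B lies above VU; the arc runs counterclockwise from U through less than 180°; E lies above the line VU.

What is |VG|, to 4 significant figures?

38.11

Checks: |BG| = 11.50 ✓; ∠(BG, GE) = 90.00° ✓; |GE| = 25.50 ✓; |VE| = 60.92 ✓.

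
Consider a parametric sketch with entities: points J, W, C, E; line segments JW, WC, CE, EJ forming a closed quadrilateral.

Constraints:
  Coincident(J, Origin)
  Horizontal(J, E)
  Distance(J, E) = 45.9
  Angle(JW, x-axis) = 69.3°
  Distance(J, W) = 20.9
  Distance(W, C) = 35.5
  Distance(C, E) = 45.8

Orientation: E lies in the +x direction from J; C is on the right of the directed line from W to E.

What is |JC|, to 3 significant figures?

15.9

J is at the origin; J and E share the same y with |JE| = 45.9 and E in +x, so E = (45.9, 0). JW runs at 69.3° with |JW| = 20.9, so W = (7.39, 19.6). C is determined by |WC| = 35.5 and |CE| = 45.8 together: it lies at the intersection of circle(W, 35.5) and circle(E, 45.8). With |WE| = 43.2, the foot of the radical line on WE is 11.9 from W and the perpendicular offset is √(35.5² − 11.9²) = 33.4. Taking the right-of-WE solution: C = (2.86, -15.7).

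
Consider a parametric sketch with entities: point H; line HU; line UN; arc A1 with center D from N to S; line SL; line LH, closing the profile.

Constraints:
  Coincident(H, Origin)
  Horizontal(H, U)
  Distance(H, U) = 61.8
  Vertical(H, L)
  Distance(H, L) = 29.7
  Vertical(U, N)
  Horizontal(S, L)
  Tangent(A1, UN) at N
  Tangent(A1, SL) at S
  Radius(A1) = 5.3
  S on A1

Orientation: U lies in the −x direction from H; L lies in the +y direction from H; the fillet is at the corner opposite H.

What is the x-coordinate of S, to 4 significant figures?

-56.50

H is at the origin; HU is horizontal with |HU| = 61.8 and U on the −x side, so U = (-61.80, 0.000). H and L share the same x with |HL| = 29.7 and L on the +y side, so L = (0.000, 29.70). The virtual corner opposite H is at (-61.80, 29.70). A1 meets UN tangentially, so DN is at right angles to UN and since A1 is tangent to SL there, DS ⟂ SL, with radius 5.3, so the center D sits 5.3 in from both sides at D = (-56.50, 24.40). That places the tangent points at N = (-61.80, 24.40) on UN and S = (-56.50, 29.70) on SL. So S.x = -56.50.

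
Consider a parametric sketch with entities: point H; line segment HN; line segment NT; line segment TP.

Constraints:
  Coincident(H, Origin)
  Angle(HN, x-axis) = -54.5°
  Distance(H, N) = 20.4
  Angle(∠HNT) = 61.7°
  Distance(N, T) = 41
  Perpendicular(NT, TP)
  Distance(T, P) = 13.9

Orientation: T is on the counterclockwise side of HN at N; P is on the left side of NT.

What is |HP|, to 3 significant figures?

31.6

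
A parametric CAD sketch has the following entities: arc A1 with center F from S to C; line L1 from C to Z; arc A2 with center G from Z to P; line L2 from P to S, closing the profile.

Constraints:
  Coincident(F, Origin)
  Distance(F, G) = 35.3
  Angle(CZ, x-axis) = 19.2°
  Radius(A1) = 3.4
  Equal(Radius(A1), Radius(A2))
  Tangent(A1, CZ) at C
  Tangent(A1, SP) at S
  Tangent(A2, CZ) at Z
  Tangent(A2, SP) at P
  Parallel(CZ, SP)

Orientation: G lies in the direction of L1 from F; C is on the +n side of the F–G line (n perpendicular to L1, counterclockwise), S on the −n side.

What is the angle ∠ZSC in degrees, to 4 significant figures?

79.10°

The slot axis is L1's direction at 19.2°, so u = (cos 19.2°, sin 19.2°) = (0.9444, 0.3289) and n = (−sin 19.2°, cos 19.2°) = (-0.3289, 0.9444). F is at the origin and G lies 35.3 along u from F, so G = 35.3·u = (33.34, 11.61). Tangency of A1 to both parallel lines with radius 3.4 puts C and S at F ± 3.4·n: C = (-1.118, 3.211), S = (1.118, -3.211). Equal radii place Z and P the same way about G: Z = G + 3.4·n = (32.22, 14.82), P = G − 3.4·n = (34.45, 8.398). Then cos ∠ZSC = SZ·SC / (|SZ||SC|), giving 79.10°.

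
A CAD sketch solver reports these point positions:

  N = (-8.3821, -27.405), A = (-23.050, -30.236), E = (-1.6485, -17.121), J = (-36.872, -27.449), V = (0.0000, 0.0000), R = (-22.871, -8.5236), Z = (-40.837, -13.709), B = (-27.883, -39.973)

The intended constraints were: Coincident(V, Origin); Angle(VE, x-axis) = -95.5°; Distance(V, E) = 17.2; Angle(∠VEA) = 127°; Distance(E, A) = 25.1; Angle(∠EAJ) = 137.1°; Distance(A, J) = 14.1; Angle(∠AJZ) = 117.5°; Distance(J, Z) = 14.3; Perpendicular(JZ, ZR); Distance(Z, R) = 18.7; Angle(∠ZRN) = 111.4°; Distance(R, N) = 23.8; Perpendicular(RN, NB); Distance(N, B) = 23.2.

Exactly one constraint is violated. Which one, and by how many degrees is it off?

Perpendicular(RN, NB) — off by 4.70°.

V = (0.00, 0.00) ✓; VE at -95.50° ✓; |VE| = 17.20 ✓; ∠VEA = 127.0° ✓; |EA| = 25.10 ✓; ∠EAJ = 137.1° ✓; |AJ| = 14.10 ✓; ∠AJZ = 117.5° ✓; |JZ| = 14.30 ✓; ∠(JZ, ZR) = 90.00° ✓; |ZR| = 18.70 ✓; ∠ZRN = 111.4° ✓; |RN| = 23.80 ✓; ∠(RN, NB) = 94.70° ✗; |NB| = 23.20 ✓.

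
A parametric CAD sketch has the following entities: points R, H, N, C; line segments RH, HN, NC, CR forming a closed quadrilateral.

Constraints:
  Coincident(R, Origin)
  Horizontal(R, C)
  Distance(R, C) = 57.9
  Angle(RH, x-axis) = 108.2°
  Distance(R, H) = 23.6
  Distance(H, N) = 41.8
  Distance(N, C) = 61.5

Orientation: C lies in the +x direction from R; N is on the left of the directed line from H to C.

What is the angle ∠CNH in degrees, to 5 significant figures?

81.426°

R is at the origin; RC is horizontal with |RC| = 57.9 and C in +x, so C = (57.9, 0). RH runs at 108.2° with |RH| = 23.6, so H = (-7.3711, 22.419). N is determined by |HN| = 41.8 and |NC| = 61.5 together: it lies at the intersection of circle(H, 41.8) and circle(C, 61.5). With |HC| = 69.014, the foot of the radical line on HC is 19.764 from H and the perpendicular offset is √(41.8² − 19.764²) = 36.833. Taking the left-of-HC solution: N = (23.286, 50.834).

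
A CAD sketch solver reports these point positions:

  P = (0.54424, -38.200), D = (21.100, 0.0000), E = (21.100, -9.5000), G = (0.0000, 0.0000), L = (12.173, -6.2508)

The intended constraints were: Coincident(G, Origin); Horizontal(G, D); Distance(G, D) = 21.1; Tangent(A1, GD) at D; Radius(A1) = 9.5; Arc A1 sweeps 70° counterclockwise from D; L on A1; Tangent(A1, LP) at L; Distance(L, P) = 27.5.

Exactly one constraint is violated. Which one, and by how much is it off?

Distance(L, P) = 27.5 — off by 6.50.

G = (0.00, 0.00) ✓; G.y = 0.00, D.y = 0.00 ✓; |GD| = 21.10 ✓; ∠(ED, DG) = 90.00° ✓; |ED| = 9.500 ✓; bearing(E→L) − bearing(E→D) = 70.00° ✓; |EL| = 9.500 ✓; ∠(EL, LP) = 90.00° ✓; |LP| = 34.00 ✗.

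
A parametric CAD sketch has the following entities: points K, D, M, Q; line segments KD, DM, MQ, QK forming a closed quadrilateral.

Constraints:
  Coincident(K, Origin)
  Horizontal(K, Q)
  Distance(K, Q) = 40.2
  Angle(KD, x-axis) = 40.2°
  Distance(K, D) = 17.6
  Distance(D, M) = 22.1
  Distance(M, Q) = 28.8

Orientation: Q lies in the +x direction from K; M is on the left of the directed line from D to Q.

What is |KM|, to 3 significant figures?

39.7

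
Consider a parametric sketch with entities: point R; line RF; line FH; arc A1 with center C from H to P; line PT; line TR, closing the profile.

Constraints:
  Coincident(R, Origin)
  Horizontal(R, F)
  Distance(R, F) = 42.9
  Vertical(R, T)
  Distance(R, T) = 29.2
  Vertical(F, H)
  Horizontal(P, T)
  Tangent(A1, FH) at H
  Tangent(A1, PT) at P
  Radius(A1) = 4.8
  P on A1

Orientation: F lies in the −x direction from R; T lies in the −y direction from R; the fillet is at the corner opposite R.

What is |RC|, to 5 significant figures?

45.243

R is at the origin; R and F share the same y with |RF| = 42.9 and F on the −x side, so F = (-42.900, 0.0000). R and T share the same x with |RT| = 29.2 and T on the −y side, so T = (0.0000, -29.200). The virtual corner opposite R is at (-42.900, -29.200). The tangent condition forces CH to be normal to FH and the tangent condition forces CP to be normal to PT, with radius 4.8, so the center C sits 4.8 in from both sides at C = (-38.100, -24.400). Then |RC| = |C − R| = 45.243.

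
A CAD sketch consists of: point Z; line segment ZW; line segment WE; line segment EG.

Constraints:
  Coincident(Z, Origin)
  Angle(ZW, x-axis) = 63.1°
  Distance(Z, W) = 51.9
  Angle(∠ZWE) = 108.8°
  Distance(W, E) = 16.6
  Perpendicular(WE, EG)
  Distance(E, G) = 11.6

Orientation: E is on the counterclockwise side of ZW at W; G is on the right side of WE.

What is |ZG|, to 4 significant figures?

69.27

Z is at the origin; ZW runs at 63.1° with length 51.9, so W = 51.9·(cos 63.1°, sin 63.1°) = (23.48, 46.28). ∠ZWE = 108.8°, so WE runs at 63.1° + (180° − 108.8°) = 134.3° from the x-axis; with |WE| = 16.6, E = W + 16.6·(cos 134.3°, sin 134.3°) = (11.89, 58.16). WE ⟂ EG; with |EG| = 11.6 on the right of WE, G = E + 11.6·(0.7157, 0.6984) = (20.19, 66.27). Then |ZG| = |G − Z| = 69.27.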